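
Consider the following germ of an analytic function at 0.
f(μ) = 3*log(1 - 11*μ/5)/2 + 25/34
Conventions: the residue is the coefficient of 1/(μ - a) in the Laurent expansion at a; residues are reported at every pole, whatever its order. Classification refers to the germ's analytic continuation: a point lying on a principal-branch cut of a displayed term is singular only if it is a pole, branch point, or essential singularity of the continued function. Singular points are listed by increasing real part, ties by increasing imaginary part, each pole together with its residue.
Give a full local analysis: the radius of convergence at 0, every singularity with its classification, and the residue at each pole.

Branch term (3/2)*log(1 - μ/(5/11)): its argument vanishes at μ = 5/11, a logarithmic branch point, modulus 5/11.
The radius of convergence is the smallest modulus among the singular points: 5/11.

Radius of convergence at 0: 5/11.
At 5/11: a logarithmic branch point.


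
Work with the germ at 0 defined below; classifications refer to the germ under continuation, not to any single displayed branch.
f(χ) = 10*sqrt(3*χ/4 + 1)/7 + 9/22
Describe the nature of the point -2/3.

The point is a regular point.

There is no denominator, hence no pole anywhere.
Branch term sqrt(1 - χ/(-4/3)): argument at -2/3 is 1/2, nonzero, so -2/3 is not its branch point (a point on a principal cut is still regular for the continued germ).
So the germ continues analytically to -2/3.


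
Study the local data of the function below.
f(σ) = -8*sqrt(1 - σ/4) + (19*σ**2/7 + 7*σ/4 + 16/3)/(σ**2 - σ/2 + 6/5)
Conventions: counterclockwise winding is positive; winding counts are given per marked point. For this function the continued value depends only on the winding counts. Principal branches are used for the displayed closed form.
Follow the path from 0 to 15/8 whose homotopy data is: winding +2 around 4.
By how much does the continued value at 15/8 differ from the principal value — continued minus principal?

The rational part is single-valued and drops out of the difference; each branch term changes only by its own monodromy.
(-8)*sqrt(1 - σ/(4)): winding +2 is even, the square root returns to the same sheet, contribution 0.
Summing the contributions at σ = 15/8 gives 0.

Continued minus principal equals 0.


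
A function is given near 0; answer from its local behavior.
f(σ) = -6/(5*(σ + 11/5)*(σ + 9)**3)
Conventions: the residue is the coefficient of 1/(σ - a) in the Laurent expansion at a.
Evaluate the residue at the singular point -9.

The residue is 75/19652.

At the order-3 pole -9 set g(σ) = (σ - (-9))^3*f(σ) = -6/(5*(σ + 11/5)).
Order-3 pole: residue = g''(a)/2; g''(-9) = 75/9826, so the residue is 75/19652.


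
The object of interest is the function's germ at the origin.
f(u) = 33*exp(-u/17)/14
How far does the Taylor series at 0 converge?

The radius of convergence is infinite.

The factor exp(-u/17) is entire and contributes no finite singular point.
The polynomial part has no poles.
No finite singular points: the Taylor series at 0 converges everywhere.


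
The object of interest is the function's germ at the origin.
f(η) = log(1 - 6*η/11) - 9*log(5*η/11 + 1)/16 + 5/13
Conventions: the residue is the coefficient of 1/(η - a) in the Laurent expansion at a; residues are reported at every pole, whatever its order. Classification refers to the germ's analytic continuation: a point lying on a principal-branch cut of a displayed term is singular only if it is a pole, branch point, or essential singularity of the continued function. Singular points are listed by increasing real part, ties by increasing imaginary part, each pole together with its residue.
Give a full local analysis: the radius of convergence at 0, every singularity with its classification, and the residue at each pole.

Radius of convergence at 0: 11/6.
At -11/5: a logarithmic branch point.
At 11/6: a logarithmic branch point.

Branch term (-9/16)*log(1 - η/(-11/5)): its argument vanishes at η = -11/5, a logarithmic branch point, modulus 11/5.
Branch term (1)*log(1 - η/(11/6)): its argument vanishes at η = 11/6, a logarithmic branch point, modulus 11/6.
The radius of convergence is the smallest modulus among the singular points: 11/6.
List the singular points by increasing real part (a conjugate pair: the negative imaginary part first).


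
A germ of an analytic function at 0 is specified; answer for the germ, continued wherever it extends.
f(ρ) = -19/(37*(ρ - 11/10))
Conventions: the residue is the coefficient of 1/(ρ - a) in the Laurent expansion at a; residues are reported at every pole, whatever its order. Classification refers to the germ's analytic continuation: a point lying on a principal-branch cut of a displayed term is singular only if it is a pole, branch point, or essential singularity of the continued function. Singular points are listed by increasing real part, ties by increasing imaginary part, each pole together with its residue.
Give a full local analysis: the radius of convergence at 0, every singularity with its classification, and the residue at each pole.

Denominator factor (ρ - 11/10): pole of order 1 at 11/10, modulus 11/10.
The radius of convergence is the smallest modulus among the singular points: 11/10.
At the order-1 pole 11/10 set g(ρ) = (ρ - (11/10))*f(ρ) = -19/37.
Simple pole: residue = g(a) at a = 11/10, which is -19/37.

Radius of convergence at 0: 11/10.
At 11/10: a pole of order 1; residue -19/37.


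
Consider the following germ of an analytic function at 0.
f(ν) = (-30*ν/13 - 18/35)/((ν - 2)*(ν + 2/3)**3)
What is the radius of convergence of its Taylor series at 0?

The radius of convergence is 2/3.

Denominator factor (ν + 2/3)^3: pole of order 3 at -2/3, modulus 2/3.
Denominator factor (ν - 2): pole of order 1 at 2, modulus 2.
The radius of convergence is the smallest modulus among the singular points: 2/3.


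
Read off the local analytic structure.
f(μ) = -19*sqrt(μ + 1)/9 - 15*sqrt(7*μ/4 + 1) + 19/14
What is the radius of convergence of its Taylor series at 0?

Branch term (-15)*sqrt(1 - μ/(-4/7)): its argument vanishes at μ = -4/7, a square-root branch point, modulus 4/7.
Branch term (-19/9)*sqrt(1 - μ/(-1)): its argument vanishes at μ = -1, a square-root branch point, modulus 1.
The radius of convergence is the smallest modulus among the singular points: 4/7.

The radius of convergence is 4/7.


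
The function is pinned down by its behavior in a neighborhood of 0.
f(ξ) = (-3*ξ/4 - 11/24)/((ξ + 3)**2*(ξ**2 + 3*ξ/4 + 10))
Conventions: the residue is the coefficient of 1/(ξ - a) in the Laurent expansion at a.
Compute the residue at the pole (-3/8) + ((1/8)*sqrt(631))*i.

The residue is (101/17956) + ((29411/33990708)*sqrt(631))*i.

The factor ξ**2 + 3*ξ/4 + 10 splits as (ξ - a)(ξ - a') with a = (-3/8) + ((1/8)*sqrt(631))*i, a' = (-3/8) - ((1/8)*sqrt(631))*i. At the order-1 pole a set g(ξ) = (ξ - a)*f(ξ) = [(-3*ξ/4 - 11/24)/(ξ + 3)**2] / (ξ - a').
Simple pole: residue = g(a) at a = (-3/8) + ((1/8)*sqrt(631))*i, which is (101/17956) + ((29411/33990708)*sqrt(631))*i.


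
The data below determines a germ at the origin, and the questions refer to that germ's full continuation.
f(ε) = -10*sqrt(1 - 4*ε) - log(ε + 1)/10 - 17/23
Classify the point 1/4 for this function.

The term (-10)*sqrt(1 - ε/(1/4)) has argument 1 - 1/4/(1/4) = 0 at 1/4: a square-root (algebraic, two-sheeted) branch point; the remaining terms are analytic or single-valued there.

The point is an algebraic (square-root) branch point.


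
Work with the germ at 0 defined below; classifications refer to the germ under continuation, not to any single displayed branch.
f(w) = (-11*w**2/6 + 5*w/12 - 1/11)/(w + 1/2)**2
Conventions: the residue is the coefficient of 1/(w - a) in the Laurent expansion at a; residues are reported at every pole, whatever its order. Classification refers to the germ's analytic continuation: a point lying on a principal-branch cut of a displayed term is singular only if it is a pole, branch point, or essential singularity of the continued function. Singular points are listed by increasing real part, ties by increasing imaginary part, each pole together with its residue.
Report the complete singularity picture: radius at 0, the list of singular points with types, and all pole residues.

Radius of convergence at 0: 1/2.
At -1/2: a pole of order 2; residue 9/4.

Denominator factor (w + 1/2)^2: pole of order 2 at -1/2, modulus 1/2.
The radius of convergence is the smallest modulus among the singular points: 1/2.
At the order-2 pole -1/2 set g(w) = (w - (-1/2))^2*f(w) = -11*w**2/6 + 5*w/12 - 1/11.
Order-2 pole: residue = g'(a); g'(-1/2) = 9/4, so the residue is 9/4.


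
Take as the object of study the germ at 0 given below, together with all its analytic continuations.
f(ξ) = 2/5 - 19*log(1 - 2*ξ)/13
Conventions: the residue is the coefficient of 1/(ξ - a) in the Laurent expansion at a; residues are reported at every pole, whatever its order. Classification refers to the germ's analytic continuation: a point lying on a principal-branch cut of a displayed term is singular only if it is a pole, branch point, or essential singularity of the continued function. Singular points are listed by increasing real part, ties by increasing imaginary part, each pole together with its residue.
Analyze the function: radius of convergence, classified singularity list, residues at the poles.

Branch term (-19/13)*log(1 - ξ/(1/2)): its argument vanishes at ξ = 1/2, a logarithmic branch point, modulus 1/2.
The radius of convergence is the smallest modulus among the singular points: 1/2.

Radius of convergence at 0: 1/2.
At 1/2: a logarithmic branch point.


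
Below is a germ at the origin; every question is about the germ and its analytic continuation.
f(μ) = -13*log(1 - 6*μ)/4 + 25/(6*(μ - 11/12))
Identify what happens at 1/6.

The term (-13/4)*log(1 - μ/(1/6)) has argument 1 - 1/6/(1/6) = 0 at 1/6: a logarithmic (infinitely-sheeted) branch point; the remaining terms are analytic or single-valued there.

The point is a logarithmic branch point.


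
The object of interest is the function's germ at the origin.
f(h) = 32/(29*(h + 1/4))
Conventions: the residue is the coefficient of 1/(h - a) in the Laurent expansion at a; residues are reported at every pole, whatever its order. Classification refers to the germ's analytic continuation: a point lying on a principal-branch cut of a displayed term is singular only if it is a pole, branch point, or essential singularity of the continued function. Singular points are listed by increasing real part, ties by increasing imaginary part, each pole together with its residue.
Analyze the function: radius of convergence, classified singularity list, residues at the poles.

Denominator factor (h + 1/4): pole of order 1 at -1/4, modulus 1/4.
The radius of convergence is the smallest modulus among the singular points: 1/4.
At the order-1 pole -1/4 set g(h) = (h - (-1/4))*f(h) = 32/29.
Simple pole: residue = g(a) at a = -1/4, which is 32/29.

Radius of convergence at 0: 1/4.
At -1/4: a pole of order 1; residue 32/29.


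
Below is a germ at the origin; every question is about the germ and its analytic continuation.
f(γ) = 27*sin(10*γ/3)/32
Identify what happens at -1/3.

There is no denominator, hence no pole anywhere.
The factor -sin(10*γ/3) is entire.
So the germ continues analytically to -1/3.

The point is a regular point.


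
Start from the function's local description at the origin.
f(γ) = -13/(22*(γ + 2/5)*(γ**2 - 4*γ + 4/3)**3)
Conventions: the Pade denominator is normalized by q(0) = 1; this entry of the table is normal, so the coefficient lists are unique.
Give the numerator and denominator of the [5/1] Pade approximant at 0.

The Pade approximant has numerator coefficients [-1755/2816, -380896425/212934656, -3160121445/425869312, -6739615935/425869312, -37347388065/851738624, -39989575665/851738624]; denominator coefficients [1, -274469/75616].

Taylor coefficients needed (expand at 0): a_0 = -1755/2816, a_1 = -22815/5632, a_2 = -124605/5632, a_3 = -1082835/11264, a_4 = -4424355/11264, a_5 = -4147065/2816, a_6 = -481693095/90112.
Write the denominator as Q(γ) = 1 + q1*γ. Requiring Q*f - P = O(γ^7) with deg P <= 5 kills the coefficients of γ^6..γ^6 in Q*f:
  γ^6: a_6 + q1*a_5 = 0, i.e. -481693095/90112 + (-4147065/2816)*q1 = 0.
Solving this linear system: q1 = -274469/75616.
The numerator is Q*f truncated at degree 5: P0 = a_0 = -1755/2816; P1 = a_1 + q1*a_0 = -380896425/212934656; P2 = a_2 + q1*a_1 = -3160121445/425869312; P3 = a_3 + q1*a_2 = -6739615935/425869312; P4 = a_4 + q1*a_3 = -37347388065/851738624; P5 = a_5 + q1*a_4 = -39989575665/851738624.


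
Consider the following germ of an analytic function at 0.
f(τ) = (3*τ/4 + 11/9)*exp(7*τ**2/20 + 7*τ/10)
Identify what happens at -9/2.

There is no denominator, hence no pole anywhere.
The factor exp(7*τ**2/20 + 7*τ/10) is entire.
So the germ continues analytically to -9/2.

The point is a regular point.


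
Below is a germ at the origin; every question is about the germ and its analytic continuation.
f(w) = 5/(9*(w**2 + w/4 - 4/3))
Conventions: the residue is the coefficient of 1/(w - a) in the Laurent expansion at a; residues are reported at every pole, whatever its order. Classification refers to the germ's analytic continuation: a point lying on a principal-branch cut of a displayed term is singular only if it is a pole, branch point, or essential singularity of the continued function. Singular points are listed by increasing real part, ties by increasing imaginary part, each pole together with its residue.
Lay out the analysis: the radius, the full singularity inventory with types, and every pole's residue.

Denominator factor (w**2 + w/4 - 4/3): discriminant 259/48, real irrational roots -1/8 + (1/24)*sqrt(777) and -1/8 - (1/24)*sqrt(777); poles of order 1, moduli -1/8 + (1/24)*sqrt(777) and 1/8 + (1/24)*sqrt(777).
The radius of convergence is the smallest modulus among the singular points: -1/8 + (1/24)*sqrt(777).
The factor w**2 + w/4 - 4/3 splits as (w - a)(w - a') with a = -1/8 - (1/24)*sqrt(777), a' = -1/8 + (1/24)*sqrt(777). At the order-1 pole a set g(w) = (w - a)*f(w) = [5/9] / (w - a').
Simple pole: residue = g(a) at a = -1/8 - (1/24)*sqrt(777), which is -(20/2331)*sqrt(777).
The factor w**2 + w/4 - 4/3 splits as (w - a)(w - a') with a = -1/8 + (1/24)*sqrt(777), a' = -1/8 - (1/24)*sqrt(777). At the order-1 pole a set g(w) = (w - a)*f(w) = [5/9] / (w - a').
Simple pole: residue = g(a) at a = -1/8 + (1/24)*sqrt(777), which is (20/2331)*sqrt(777).
List the singular points by increasing real part (a conjugate pair: the negative imaginary part first).

Radius of convergence at 0: -1/8 + (1/24)*sqrt(777).
At -1/8 - (1/24)*sqrt(777): a pole of order 1; residue -(20/2331)*sqrt(777).
At -1/8 + (1/24)*sqrt(777): a pole of order 1; residue (20/2331)*sqrt(777).


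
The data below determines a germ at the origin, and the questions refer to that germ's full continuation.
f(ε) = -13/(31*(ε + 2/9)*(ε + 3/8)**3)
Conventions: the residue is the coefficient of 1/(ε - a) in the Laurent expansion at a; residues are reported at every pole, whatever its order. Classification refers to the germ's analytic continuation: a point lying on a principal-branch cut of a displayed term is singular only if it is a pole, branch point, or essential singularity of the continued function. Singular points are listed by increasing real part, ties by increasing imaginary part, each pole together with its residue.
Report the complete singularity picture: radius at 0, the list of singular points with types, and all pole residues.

Denominator factor (ε + 3/8)^3: pole of order 3 at -3/8, modulus 3/8.
Denominator factor (ε + 2/9): pole of order 1 at -2/9, modulus 2/9.
The radius of convergence is the smallest modulus among the singular points: 2/9.
At the order-3 pole -3/8 set g(ε) = (ε - (-3/8))^3*f(ε) = -13/(31*(ε + 2/9)).
Order-3 pole: residue = g''(a)/2; g''(-3/8) = 9704448/41261, so the residue is 4852224/41261.
At the order-1 pole -2/9 set g(ε) = (ε - (-2/9))*f(ε) = -13/(31*(ε + 3/8)**3).
Simple pole: residue = g(a) at a = -2/9, which is -4852224/41261.
List the singular points by increasing real part (a conjugate pair: the negative imaginary part first).

Radius of convergence at 0: 2/9.
At -3/8: a pole of order 3; residue 4852224/41261.
At -2/9: a pole of order 1; residue -4852224/41261.


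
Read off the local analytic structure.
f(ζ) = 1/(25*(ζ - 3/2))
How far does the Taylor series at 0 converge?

Denominator factor (ζ - 3/2): pole of order 1 at 3/2, modulus 3/2.
The radius of convergence is the smallest modulus among the singular points: 3/2.

The radius of convergence is 3/2.


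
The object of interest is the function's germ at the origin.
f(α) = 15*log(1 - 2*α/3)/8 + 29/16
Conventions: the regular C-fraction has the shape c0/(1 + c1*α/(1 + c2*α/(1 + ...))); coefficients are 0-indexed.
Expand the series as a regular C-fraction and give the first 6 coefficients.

Taylor coefficients (expand at 0): a_0 = 29/16, a_1 = -5/4, a_2 = -5/12, a_3 = -5/27, a_4 = -5/54, a_5 = -4/81.
c0 = a_0 = 29/16. Peel one level at a time: if S = 1 + c*α/S' with S'(0) = 1, then c is the α-coefficient of S and S' = c*α/(S - 1).
S_1 = c0/f = 1 + (20/29)*α + (1780/2523)*α^2 + ...; c1 = 20/29.
S_2 = c1*α/(S_1 - 1) = 1 + (-89/87)*α + (-1/27)*α^2 + ...; c2 = -89/87.
S_3 = c2*α/(S_2 - 1) = 1 + (-29/801)*α + (-6902/641601)*α^2 + ...; c3 = -29/801.
S_4 = c3*α/(S_3 - 1) = 1 + (-238/801)*α + (-4/135)*α^2 + ...; c4 = -238/801.
S_5 = c4*α/(S_4 - 1) = 1 + (-178/1785)*α + ...; c5 = -178/1785.

The regular C-fraction coefficients are [29/16, 20/29, -89/87, -29/801, -238/801, -178/1785].


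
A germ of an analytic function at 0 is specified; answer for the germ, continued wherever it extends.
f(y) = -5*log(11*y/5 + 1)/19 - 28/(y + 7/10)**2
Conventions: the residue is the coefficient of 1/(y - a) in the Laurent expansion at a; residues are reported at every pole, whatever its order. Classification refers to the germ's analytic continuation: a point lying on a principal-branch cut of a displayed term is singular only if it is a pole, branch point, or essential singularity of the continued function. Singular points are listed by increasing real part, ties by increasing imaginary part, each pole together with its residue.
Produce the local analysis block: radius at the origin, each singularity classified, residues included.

Radius of convergence at 0: 5/11.
At -7/10: a pole of order 2; residue 0.
At -5/11: a logarithmic branch point.

Denominator factor (y + 7/10)^2: pole of order 2 at -7/10, modulus 7/10.
Branch term (-5/19)*log(1 - y/(-5/11)): its argument vanishes at y = -5/11, a logarithmic branch point, modulus 5/11.
The radius of convergence is the smallest modulus among the singular points: 5/11.
The branch term is analytic at -7/10 and contributes nothing to the residue; only the rational part matters.
At the order-2 pole -7/10 set g(y) = (y - (-7/10))^2*(rational part) = -28.
Order-2 pole: residue = g'(a); g'(-7/10) = 0, so the residue is 0.
List the singular points by increasing real part (a conjugate pair: the negative imaginary part first).


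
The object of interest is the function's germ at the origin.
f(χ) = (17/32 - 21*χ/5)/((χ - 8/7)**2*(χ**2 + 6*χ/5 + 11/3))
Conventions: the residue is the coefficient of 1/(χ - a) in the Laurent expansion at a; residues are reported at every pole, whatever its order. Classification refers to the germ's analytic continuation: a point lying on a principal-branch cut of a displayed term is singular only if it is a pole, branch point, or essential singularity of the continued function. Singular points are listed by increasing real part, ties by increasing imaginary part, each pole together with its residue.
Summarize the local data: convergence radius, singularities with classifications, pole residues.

Radius of convergence at 0: 8/7.
At (-3/5) - ((2/15)*sqrt(186))*i: a pole of order 1; residue (101701215/695794208) + ((4113356205/172556963584)*sqrt(186))*i.
At (-3/5) + ((2/15)*sqrt(186))*i: a pole of order 1; residue (101701215/695794208) - ((4113356205/172556963584)*sqrt(186))*i.
At 8/7: a pole of order 2; residue -101701215/347897104.


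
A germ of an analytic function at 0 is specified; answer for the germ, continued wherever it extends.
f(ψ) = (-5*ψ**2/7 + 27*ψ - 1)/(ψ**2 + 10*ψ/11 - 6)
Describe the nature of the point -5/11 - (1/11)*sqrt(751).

The denominator factor ψ**2 + 10*ψ/11 - 6 vanishes at -5/11 - (1/11)*sqrt(751) and appears to the power 1; the numerator there equals -15122/847 - (2129/847)*sqrt(751), nonzero, and no other factor vanishes.
Hence a pole whose order is the multiplicity, 1.

The point is a pole of order 1.


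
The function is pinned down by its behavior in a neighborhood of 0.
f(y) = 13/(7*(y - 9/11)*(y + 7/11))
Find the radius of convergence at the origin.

Denominator factor (y + 7/11): pole of order 1 at -7/11, modulus 7/11.
Denominator factor (y - 9/11): pole of order 1 at 9/11, modulus 9/11.
The radius of convergence is the smallest modulus among the singular points: 7/11.

The radius of convergence is 7/11.


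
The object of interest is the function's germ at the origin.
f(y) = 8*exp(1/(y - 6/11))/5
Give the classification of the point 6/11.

The exponent 1/(y - (6/11)) has a pole at 6/11, so exp(1/(y - (6/11))) takes every nonzero value near it: an essential singularity (not a pole of any order).

The point is an essential singularity.


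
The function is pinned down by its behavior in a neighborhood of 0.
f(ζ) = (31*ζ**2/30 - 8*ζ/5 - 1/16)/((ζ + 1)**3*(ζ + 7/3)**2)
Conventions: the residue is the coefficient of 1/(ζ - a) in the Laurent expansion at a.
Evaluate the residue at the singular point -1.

At the order-3 pole -1 set g(ζ) = (ζ - (-1))^3*f(ζ) = (31*ζ**2/30 - 8*ζ/5 - 1/16)/(ζ + 7/3)**2.
Order-3 pole: residue = g''(a)/2; g''(-1) = 125241/10240, so the residue is 125241/20480.

The residue is 125241/20480.


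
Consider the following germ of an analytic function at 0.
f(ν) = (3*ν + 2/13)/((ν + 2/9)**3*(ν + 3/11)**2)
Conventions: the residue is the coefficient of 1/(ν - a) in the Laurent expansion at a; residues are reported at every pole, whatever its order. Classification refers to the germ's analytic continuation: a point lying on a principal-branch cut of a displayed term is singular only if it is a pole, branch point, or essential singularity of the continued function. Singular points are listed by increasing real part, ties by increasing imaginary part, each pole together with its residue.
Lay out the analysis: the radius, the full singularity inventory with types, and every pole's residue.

Denominator factor (ν + 3/11)^2: pole of order 2 at -3/11, modulus 3/11.
Denominator factor (ν + 2/9)^3: pole of order 3 at -2/9, modulus 2/9.
The radius of convergence is the smallest modulus among the singular points: 2/9.
At the order-2 pole -3/11 set g(ν) = (ν - (-3/11))^2*f(ν) = (3*ν + 2/13)/(ν + 2/9)**3.
Order-2 pole: residue = g'(a); g'(-3/11) = 459921726/1625, so the residue is 459921726/1625.
At the order-3 pole -2/9 set g(ν) = (ν - (-2/9))^3*f(ν) = (3*ν + 2/13)/(ν + 3/11)**2.
Order-3 pole: residue = g''(a)/2; g''(-2/9) = -919843452/1625, so the residue is -459921726/1625.
List the singular points by increasing real part (a conjugate pair: the negative imaginary part first).

Radius of convergence at 0: 2/9.
At -3/11: a pole of order 2; residue 459921726/1625.
At -2/9: a pole of order 3; residue -459921726/1625.


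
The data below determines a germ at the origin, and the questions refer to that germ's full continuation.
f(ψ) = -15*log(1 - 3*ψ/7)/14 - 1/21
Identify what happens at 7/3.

The term (-15/14)*log(1 - ψ/(7/3)) has argument 1 - 7/3/(7/3) = 0 at 7/3: a logarithmic (infinitely-sheeted) branch point; the remaining terms are analytic or single-valued there.

The point is a logarithmic branch point.


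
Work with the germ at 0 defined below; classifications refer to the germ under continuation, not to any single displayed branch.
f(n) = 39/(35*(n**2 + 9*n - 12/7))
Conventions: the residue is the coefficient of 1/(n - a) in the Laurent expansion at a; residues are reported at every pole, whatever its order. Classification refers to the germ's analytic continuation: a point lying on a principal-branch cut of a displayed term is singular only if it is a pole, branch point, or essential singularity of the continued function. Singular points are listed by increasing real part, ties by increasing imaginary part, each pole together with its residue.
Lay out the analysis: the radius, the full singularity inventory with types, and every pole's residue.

Radius of convergence at 0: -9/2 + (1/14)*sqrt(4305).
At -9/2 - (1/14)*sqrt(4305): a pole of order 1; residue -(13/7175)*sqrt(4305).
At -9/2 + (1/14)*sqrt(4305): a pole of order 1; residue (13/7175)*sqrt(4305).

Denominator factor (n**2 + 9*n - 12/7): discriminant 615/7, real irrational roots -9/2 + (1/14)*sqrt(4305) and -9/2 - (1/14)*sqrt(4305); poles of order 1, moduli -9/2 + (1/14)*sqrt(4305) and 9/2 + (1/14)*sqrt(4305).
The radius of convergence is the smallest modulus among the singular points: -9/2 + (1/14)*sqrt(4305).
The factor n**2 + 9*n - 12/7 splits as (n - a)(n - a') with a = -9/2 - (1/14)*sqrt(4305), a' = -9/2 + (1/14)*sqrt(4305). At the order-1 pole a set g(n) = (n - a)*f(n) = [39/35] / (n - a').
Simple pole: residue = g(a) at a = -9/2 - (1/14)*sqrt(4305), which is -(13/7175)*sqrt(4305).
The factor n**2 + 9*n - 12/7 splits as (n - a)(n - a') with a = -9/2 + (1/14)*sqrt(4305), a' = -9/2 - (1/14)*sqrt(4305). At the order-1 pole a set g(n) = (n - a)*f(n) = [39/35] / (n - a').
Simple pole: residue = g(a) at a = -9/2 + (1/14)*sqrt(4305), which is (13/7175)*sqrt(4305).
List the singular points by increasing real part (a conjugate pair: the negative imaginary part first).


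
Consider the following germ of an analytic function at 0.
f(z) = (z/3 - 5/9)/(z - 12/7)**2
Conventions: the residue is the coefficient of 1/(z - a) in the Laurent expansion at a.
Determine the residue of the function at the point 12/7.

The residue is 1/3.

At the order-2 pole 12/7 set g(z) = (z - (12/7))^2*f(z) = z/3 - 5/9.
Order-2 pole: residue = g'(a); g'(12/7) = 1/3, so the residue is 1/3.


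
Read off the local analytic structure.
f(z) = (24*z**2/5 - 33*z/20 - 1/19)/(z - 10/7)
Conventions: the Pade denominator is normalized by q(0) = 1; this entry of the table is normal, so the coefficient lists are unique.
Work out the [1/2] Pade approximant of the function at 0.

Taylor coefficients needed (expand at 0): a_0 = 7/190, a_1 = 4487/3800, a_2 = -96271/38000, a_3 = -673897/380000.
Write the denominator as Q(z) = 1 + q1*z + q2*z^2. Requiring Q*f - P = O(z^4) with deg P <= 1 kills the coefficients of z^2..z^3 in Q*f:
  z^2: a_2 + q1*a_1 + q2*a_0 = 0, i.e. -96271/38000 + (4487/3800)*q1 + (7/190)*q2 = 0.
  z^3: a_3 + q1*a_2 + q2*a_1 = 0, i.e. -673897/380000 + (-96271/38000)*q1 + (4487/3800)*q2 = 0.
Solving this linear system: q1 = 151283/76910, q2 = 220048/38455.
The numerator is Q*f truncated at degree 1: P0 = a_0 = 7/190; P1 = a_1 + q1*a_0 = 36627479/29225800.

The Pade approximant has numerator coefficients [7/190, 36627479/29225800]; denominator coefficients [1, 151283/76910, 220048/38455].


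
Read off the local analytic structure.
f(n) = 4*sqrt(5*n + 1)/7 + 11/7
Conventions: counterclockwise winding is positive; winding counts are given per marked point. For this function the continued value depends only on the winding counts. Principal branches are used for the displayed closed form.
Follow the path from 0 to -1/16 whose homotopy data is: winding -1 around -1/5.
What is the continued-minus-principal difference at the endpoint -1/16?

Continued minus principal equals -(2/7)*sqrt(11).

The rational part is single-valued and drops out of the difference; each branch term changes only by its own monodromy.
(4/7)*sqrt(1 - n/(-1/5)): winding -1 is odd, the square root flips sign, contributing -2*(4/7)*sqrt(1 - (-1/16)/(-1/5)) = -2*(4/7)*sqrt(11/16) = -(2/7)*sqrt(11).
Summing the contributions at n = -1/16 gives -(2/7)*sqrt(11).


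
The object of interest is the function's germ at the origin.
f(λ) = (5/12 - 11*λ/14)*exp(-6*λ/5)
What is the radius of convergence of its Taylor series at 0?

The radius of convergence is infinite.

The factor exp(-6*λ/5) is entire and contributes no finite singular point.
The polynomial part has no poles.
No finite singular points: the Taylor series at 0 converges everywhere.


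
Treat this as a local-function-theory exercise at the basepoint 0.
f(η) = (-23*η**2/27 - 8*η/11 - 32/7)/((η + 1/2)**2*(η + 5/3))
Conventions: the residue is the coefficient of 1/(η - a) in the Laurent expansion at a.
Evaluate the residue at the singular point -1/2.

At the order-2 pole -1/2 set g(η) = (η - (-1/2))^2*f(η) = (-23*η**2/27 - 8*η/11 - 32/7)/(η + 5/3).
Order-2 pole: residue = g'(a); g'(-1/2) = 113915/33957, so the residue is 113915/33957.

The residue is 113915/33957.


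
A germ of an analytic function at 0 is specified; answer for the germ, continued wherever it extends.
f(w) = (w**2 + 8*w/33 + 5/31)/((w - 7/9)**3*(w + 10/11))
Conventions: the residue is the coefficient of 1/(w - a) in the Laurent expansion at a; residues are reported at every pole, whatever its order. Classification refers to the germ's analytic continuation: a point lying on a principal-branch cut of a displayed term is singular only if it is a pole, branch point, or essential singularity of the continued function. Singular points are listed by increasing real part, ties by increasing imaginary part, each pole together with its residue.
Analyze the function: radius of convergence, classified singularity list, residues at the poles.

Radius of convergence at 0: 7/9.
At -10/11: a pole of order 1; residue -23081355/144381353.
At 7/9: a pole of order 3; residue 23081355/144381353.

Denominator factor (w - 7/9)^3: pole of order 3 at 7/9, modulus 7/9.
Denominator factor (w + 10/11): pole of order 1 at -10/11, modulus 10/11.
The radius of convergence is the smallest modulus among the singular points: 7/9.
At the order-1 pole -10/11 set g(w) = (w - (-10/11))*f(w) = (w**2 + 8*w/33 + 5/31)/(w - 7/9)**3.
Simple pole: residue = g(a) at a = -10/11, which is -23081355/144381353.
At the order-3 pole 7/9 set g(w) = (w - (7/9))^3*f(w) = (w**2 + 8*w/33 + 5/31)/(w + 10/11).
Order-3 pole: residue = g''(a)/2; g''(7/9) = 46162710/144381353, so the residue is 23081355/144381353.
List the singular points by increasing real part (a conjugate pair: the negative imaginary part first).


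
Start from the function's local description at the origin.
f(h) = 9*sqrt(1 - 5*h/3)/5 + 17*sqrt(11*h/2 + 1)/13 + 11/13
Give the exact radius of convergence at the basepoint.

Branch term (9/5)*sqrt(1 - h/(3/5)): its argument vanishes at h = 3/5, a square-root branch point, modulus 3/5.
Branch term (17/13)*sqrt(1 - h/(-2/11)): its argument vanishes at h = -2/11, a square-root branch point, modulus 2/11.
The radius of convergence is the smallest modulus among the singular points: 2/11.

The radius of convergence is 2/11.


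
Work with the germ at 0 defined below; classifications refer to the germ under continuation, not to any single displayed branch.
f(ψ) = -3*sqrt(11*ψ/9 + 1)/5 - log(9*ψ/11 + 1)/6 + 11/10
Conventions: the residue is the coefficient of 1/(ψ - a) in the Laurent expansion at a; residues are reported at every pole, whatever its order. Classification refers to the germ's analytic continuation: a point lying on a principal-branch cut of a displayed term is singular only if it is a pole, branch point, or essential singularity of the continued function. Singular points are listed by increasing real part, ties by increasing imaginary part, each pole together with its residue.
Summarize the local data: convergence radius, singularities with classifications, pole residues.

Radius of convergence at 0: 9/11.
At -11/9: a logarithmic branch point.
At -9/11: an algebraic (square-root) branch point.

Branch term (-3/5)*sqrt(1 - ψ/(-9/11)): its argument vanishes at ψ = -9/11, a square-root branch point, modulus 9/11.
Branch term (-1/6)*log(1 - ψ/(-11/9)): its argument vanishes at ψ = -11/9, a logarithmic branch point, modulus 11/9.
The radius of convergence is the smallest modulus among the singular points: 9/11.
List the singular points by increasing real part (a conjugate pair: the negative imaginary part first).


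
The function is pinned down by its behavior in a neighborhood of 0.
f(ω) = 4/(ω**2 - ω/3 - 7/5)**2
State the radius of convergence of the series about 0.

The radius of convergence is -1/6 + (1/30)*sqrt(1285).

Denominator factor (ω**2 - ω/3 - 7/5)^2: discriminant 257/45, real irrational roots 1/6 + (1/30)*sqrt(1285) and 1/6 - (1/30)*sqrt(1285); poles of order 2, moduli 1/6 + (1/30)*sqrt(1285) and -1/6 + (1/30)*sqrt(1285).
The radius of convergence is the smallest modulus among the singular points: -1/6 + (1/30)*sqrt(1285).


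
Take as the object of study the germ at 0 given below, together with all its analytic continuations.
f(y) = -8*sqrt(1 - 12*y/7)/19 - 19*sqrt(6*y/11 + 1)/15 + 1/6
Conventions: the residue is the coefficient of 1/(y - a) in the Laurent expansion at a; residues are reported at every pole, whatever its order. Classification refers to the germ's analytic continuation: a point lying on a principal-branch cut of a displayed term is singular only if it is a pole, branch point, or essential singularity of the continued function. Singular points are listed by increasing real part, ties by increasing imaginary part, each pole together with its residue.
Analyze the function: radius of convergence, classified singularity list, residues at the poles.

Radius of convergence at 0: 7/12.
At -11/6: an algebraic (square-root) branch point.
At 7/12: an algebraic (square-root) branch point.

Branch term (-19/15)*sqrt(1 - y/(-11/6)): its argument vanishes at y = -11/6, a square-root branch point, modulus 11/6.
Branch term (-8/19)*sqrt(1 - y/(7/12)): its argument vanishes at y = 7/12, a square-root branch point, modulus 7/12.
The radius of convergence is the smallest modulus among the singular points: 7/12.
List the singular points by increasing real part (a conjugate pair: the negative imaginary part first).


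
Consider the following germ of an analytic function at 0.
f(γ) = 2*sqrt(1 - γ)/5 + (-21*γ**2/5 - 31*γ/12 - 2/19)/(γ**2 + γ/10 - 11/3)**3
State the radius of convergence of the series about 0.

The radius of convergence is 1.

Denominator factor (γ**2 + γ/10 - 11/3)^3: discriminant 4403/300, real irrational roots -1/20 + (1/60)*sqrt(13209) and -1/20 - (1/60)*sqrt(13209); poles of order 3, moduli -1/20 + (1/60)*sqrt(13209) and 1/20 + (1/60)*sqrt(13209).
Branch term (2/5)*sqrt(1 - γ/(1)): its argument vanishes at γ = 1, a square-root branch point, modulus 1.
The radius of convergence is the smallest modulus among the singular points: 1.


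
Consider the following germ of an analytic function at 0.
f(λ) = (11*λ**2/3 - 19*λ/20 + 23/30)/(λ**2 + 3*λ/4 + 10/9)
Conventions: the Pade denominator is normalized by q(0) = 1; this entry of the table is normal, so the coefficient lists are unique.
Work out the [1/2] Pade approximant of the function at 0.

The Pade approximant has numerator coefficients [69/100, -12879369/2557400]; denominator coefficients [1, -2754111/511480, -989807/63935].

Taylor coefficients needed (expand at 0): a_0 = 69/100, a_1 = -5283/4000, a_2 = 571281/160000, a_3 = -7817067/6400000.
Write the denominator as Q(λ) = 1 + q1*λ + q2*λ^2. Requiring Q*f - P = O(λ^4) with deg P <= 1 kills the coefficients of λ^2..λ^3 in Q*f:
  λ^2: a_2 + q1*a_1 + q2*a_0 = 0, i.e. 571281/160000 + (-5283/4000)*q1 + (69/100)*q2 = 0.
  λ^3: a_3 + q1*a_2 + q2*a_1 = 0, i.e. -7817067/6400000 + (571281/160000)*q1 + (-5283/4000)*q2 = 0.
Solving this linear system: q1 = -2754111/511480, q2 = -989807/63935.
The numerator is Q*f truncated at degree 1: P0 = a_0 = 69/100; P1 = a_1 + q1*a_0 = -12879369/2557400.


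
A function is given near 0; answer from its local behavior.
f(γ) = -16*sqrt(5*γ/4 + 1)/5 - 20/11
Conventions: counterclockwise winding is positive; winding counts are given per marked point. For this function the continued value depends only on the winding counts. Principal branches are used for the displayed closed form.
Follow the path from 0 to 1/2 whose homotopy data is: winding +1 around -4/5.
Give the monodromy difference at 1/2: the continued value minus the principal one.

The rational part is single-valued and drops out of the difference; each branch term changes only by its own monodromy.
(-16/5)*sqrt(1 - γ/(-4/5)): winding +1 is odd, the square root flips sign, contributing -2*(-16/5)*sqrt(1 - (1/2)/(-4/5)) = -2*(-16/5)*sqrt(13/8) = (8/5)*sqrt(26).
Summing the contributions at γ = 1/2 gives (8/5)*sqrt(26).

Continued minus principal equals (8/5)*sqrt(26).


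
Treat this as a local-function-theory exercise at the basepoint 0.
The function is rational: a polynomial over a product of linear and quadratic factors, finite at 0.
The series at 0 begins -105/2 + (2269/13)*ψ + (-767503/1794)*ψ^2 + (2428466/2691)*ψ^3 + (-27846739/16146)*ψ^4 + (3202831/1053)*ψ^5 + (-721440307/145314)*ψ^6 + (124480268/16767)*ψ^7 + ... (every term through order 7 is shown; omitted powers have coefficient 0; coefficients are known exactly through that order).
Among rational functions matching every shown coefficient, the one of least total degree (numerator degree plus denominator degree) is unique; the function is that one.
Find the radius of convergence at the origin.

The radius of convergence is (1/3)*sqrt(3).

No rational of total degree below 4 reproduces all 8 coefficients; solving the [2/2] Pade equations on them gives f(ψ) = (-27*ψ**2/23 - 2*ψ/13 - 35/2)/(ψ**2 + 10*ψ/9 + 1/3), whose expansion matches every shown term.
Denominator factor (ψ**2 + 10*ψ/9 + 1/3): discriminant -8/81, complex-conjugate roots (-5/9) + ((1/9)*sqrt(2))*i and (-5/9) - ((1/9)*sqrt(2))*i; poles of order 1, moduli (1/3)*sqrt(3) and (1/3)*sqrt(3).
The radius of convergence is the smallest modulus among the singular points: (1/3)*sqrt(3).


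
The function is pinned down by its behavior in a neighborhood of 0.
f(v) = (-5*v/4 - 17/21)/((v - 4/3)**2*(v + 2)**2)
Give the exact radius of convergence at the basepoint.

Denominator factor (v + 2)^2: pole of order 2 at -2, modulus 2.
Denominator factor (v - 4/3)^2: pole of order 2 at 4/3, modulus 4/3.
The radius of convergence is the smallest modulus among the singular points: 4/3.

The radius of convergence is 4/3.


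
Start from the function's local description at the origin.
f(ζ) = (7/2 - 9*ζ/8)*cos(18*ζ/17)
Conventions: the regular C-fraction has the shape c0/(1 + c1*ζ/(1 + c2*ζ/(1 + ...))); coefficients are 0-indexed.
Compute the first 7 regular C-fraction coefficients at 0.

The regular C-fraction coefficients are [7/2, 9/28, -16713/8092, 504/289, 140/619, 1651/17332, -146665251/333997300].

Taylor coefficients (expand at 0): a_0 = 7/2, a_1 = -9/8, a_2 = -567/289, a_3 = 729/1156, a_4 = 15309/83521, a_5 = -19683/334084, a_6 = -826686/120687845.
c0 = a_0 = 7/2. Peel one level at a time: if S = 1 + c*ζ/S' with S'(0) = 1, then c is the ζ-coefficient of S and S' = c*ζ/(S - 1).
S_1 = c0/f = 1 + (9/28)*ζ + (150417/226576)*ζ^2 + ...; c1 = 9/28.
S_2 = c1*ζ/(S_1 - 1) = 1 + (-16713/8092)*ζ + (300834/83521)*ζ^2 + ...; c2 = -16713/8092.
S_3 = c2*ζ/(S_2 - 1) = 1 + (504/289)*ζ + (-70560/178891)*ζ^2 + ...; c3 = 504/289.
S_4 = c3*ζ/(S_3 - 1) = 1 + (140/619)*ζ + (-8255/383161)*ζ^2 + ...; c4 = 140/619.
S_5 = c4*ζ/(S_4 - 1) = 1 + (1651/17332)*ζ + (146665251/3506263600)*ζ^2 + ...; c5 = 1651/17332.
S_6 = c5*ζ/(S_5 - 1) = 1 + (-146665251/333997300)*ζ + ...; c6 = -146665251/333997300.


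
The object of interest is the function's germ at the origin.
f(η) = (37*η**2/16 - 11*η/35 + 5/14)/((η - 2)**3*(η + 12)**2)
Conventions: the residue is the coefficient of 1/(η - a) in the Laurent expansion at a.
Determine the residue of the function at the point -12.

At the order-2 pole -12 set g(η) = (η - (-12))^2*f(η) = (37*η**2/16 - 11*η/35 + 5/14)/(η - 2)**3.
Order-2 pole: residue = g'(a); g'(-12) = -16099/2689120, so the residue is -16099/2689120.

The residue is -16099/2689120.
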